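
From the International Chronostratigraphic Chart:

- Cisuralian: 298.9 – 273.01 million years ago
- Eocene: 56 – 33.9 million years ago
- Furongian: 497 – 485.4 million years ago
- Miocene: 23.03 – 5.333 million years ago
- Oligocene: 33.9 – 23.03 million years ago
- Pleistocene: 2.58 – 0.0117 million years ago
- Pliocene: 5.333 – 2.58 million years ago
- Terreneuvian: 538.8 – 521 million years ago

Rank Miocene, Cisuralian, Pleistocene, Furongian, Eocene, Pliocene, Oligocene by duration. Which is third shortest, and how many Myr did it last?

Start − end for each: Miocene 23.03 − 5.333 = 17.697; Cisuralian 298.9 − 273.01 = 25.89; Pleistocene 2.58 − 0.0117 = 2.5683; Furongian 497 − 485.4 = 11.6; Eocene 56 − 33.9 = 22.1; Pliocene 5.333 − 2.58 = 2.753; Oligocene 33.9 − 23.03 = 10.87.
Ranking these from shortest: Pleistocene < Pliocene < Oligocene < Furongian < Miocene < Eocene < Cisuralian.
Position 3 in that ranking is Oligocene, which lasted 10.87 Myr.

Oligocene, 10.87 million years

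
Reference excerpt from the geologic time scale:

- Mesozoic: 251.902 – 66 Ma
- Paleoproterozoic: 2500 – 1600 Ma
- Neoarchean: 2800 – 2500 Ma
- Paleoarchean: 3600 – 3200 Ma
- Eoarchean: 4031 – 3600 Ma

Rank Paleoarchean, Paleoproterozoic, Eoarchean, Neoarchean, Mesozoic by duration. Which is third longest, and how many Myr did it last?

Start − end for each: Paleoarchean 3600 − 3200 = 400; Paleoproterozoic 2500 − 1600 = 900; Eoarchean 4031 − 3600 = 431; Neoarchean 2800 − 2500 = 300; Mesozoic 251.902 − 66 = 185.902.
Ranking these from longest: Paleoproterozoic > Eoarchean > Paleoarchean > Neoarchean > Mesozoic.
Position 3 in that ranking is Paleoarchean, which lasted 400 Myr.

Paleoarchean, 400 million years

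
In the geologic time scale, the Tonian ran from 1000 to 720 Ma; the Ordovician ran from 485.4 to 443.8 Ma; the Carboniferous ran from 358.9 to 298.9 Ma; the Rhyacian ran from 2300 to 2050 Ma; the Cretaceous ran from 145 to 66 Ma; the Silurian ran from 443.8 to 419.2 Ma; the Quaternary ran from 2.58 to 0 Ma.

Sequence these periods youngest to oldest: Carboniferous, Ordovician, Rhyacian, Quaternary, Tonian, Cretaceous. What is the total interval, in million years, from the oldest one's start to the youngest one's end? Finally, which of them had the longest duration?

Quaternary → Cretaceous → Carboniferous → Ordovician → Tonian → Rhyacian; total span 2300 Myr; longest is Tonian

Start ages (Ma): Rhyacian 2300, Tonian 1000, Ordovician 485.4, Carboniferous 358.9, Cretaceous 145, Quaternary 2.58.
Ordered youngest to oldest: Quaternary, Cretaceous, Carboniferous, Ordovician, Tonian, Rhyacian.
Span = 2300 − 0 = 2300 Myr.
Durations: Rhyacian 250, Quaternary 2.58, Cretaceous 79, Tonian 280, Ordovician 41.6, Carboniferous 60 → longest is Tonian (280 Myr).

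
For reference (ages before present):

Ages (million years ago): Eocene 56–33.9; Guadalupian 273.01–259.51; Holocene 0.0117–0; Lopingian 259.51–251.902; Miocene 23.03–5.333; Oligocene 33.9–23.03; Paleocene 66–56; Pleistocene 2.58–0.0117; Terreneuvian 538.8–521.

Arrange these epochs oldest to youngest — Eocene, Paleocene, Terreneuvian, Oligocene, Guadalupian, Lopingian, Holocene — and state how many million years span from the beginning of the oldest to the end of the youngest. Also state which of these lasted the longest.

Start ages (Ma): Terreneuvian 538.8, Guadalupian 273.01, Lopingian 259.51, Paleocene 66, Eocene 56, Oligocene 33.9, Holocene 0.0117.
Ordered oldest to youngest: Terreneuvian, Guadalupian, Lopingian, Paleocene, Eocene, Oligocene, Holocene.
Span = 538.8 − 0 = 538.8 Myr.
Durations: Guadalupian 13.5, Paleocene 10, Eocene 22.1, Terreneuvian 17.8, Lopingian 7.608, Oligocene 10.87, Holocene 0.0117 → longest is Eocene (22.1 Myr).

Terreneuvian, Guadalupian, Lopingian, Paleocene, Eocene, Oligocene, Holocene; total span 538.8 Myr; longest is Eocene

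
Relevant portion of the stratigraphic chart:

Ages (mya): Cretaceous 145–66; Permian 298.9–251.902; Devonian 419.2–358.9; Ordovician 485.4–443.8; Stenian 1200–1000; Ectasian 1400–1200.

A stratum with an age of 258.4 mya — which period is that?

258.4 Ma lies between 298.9 and 251.902 Ma, so it falls in the Permian.

Permian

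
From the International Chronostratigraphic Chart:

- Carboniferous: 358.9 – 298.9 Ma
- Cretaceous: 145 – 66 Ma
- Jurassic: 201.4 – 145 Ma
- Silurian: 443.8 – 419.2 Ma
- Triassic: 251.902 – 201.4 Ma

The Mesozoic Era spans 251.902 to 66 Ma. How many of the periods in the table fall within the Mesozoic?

Periods inside 251.902–66 Ma: Triassic, Jurassic, Cretaceous — 3 in total.

3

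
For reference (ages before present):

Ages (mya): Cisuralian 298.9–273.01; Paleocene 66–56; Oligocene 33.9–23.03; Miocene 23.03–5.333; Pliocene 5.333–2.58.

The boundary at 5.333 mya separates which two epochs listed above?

Miocene and Pliocene

The Miocene ends at 5.333 mya and the Pliocene begins at 5.333 mya, so they share that boundary.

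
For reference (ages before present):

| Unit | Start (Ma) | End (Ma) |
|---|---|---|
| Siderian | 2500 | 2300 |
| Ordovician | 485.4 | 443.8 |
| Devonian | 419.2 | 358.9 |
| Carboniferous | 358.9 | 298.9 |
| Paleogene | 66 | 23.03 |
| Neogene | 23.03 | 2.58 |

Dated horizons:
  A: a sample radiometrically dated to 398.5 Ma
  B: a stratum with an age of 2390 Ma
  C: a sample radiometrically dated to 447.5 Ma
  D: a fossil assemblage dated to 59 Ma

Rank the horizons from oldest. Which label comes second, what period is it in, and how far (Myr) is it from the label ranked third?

Sorted oldest-first by Ma: B (2390), C (447.5), A (398.5), D (59).
The second oldest is C at 447.5 Ma, which lies in 485.4–443.8 Ma: the Ordovician.
The third oldest is A at 398.5 Ma; separation = |447.5 − 398.5| = 49 Myr.

C, in the Ordovician; 49 million years to A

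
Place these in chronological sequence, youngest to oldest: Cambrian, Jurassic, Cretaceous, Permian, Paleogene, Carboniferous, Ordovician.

Paleogene, Cretaceous, Jurassic, Permian, Carboniferous, Ordovician, Cambrian

Group by era (each group listed oldest first) — Paleozoic: Cambrian, Ordovician, Carboniferous, Permian; Mesozoic: Jurassic, Cretaceous; Cenozoic: Paleogene. The eras run Paleozoic → Mesozoic → Cenozoic. Concatenating the groups in that era order and then reversing gives youngest to oldest.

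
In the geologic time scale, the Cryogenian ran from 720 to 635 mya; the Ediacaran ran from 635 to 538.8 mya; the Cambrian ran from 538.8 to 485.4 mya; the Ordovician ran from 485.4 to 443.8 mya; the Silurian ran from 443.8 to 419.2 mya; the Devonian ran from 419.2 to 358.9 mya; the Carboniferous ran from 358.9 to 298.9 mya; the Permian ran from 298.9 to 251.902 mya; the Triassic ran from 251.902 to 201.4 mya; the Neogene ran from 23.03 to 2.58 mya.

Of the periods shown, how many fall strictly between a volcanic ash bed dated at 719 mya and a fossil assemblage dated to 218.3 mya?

7

719 Ma sits inside the Cryogenian (720–635) and 218.3 Ma inside the Triassic (251.902–201.4); neither of those is wholly between the two dates.
The listed periods lying completely between them are Ediacaran, Cambrian, Ordovician, Silurian, Devonian, Carboniferous, Permian — 7 in all.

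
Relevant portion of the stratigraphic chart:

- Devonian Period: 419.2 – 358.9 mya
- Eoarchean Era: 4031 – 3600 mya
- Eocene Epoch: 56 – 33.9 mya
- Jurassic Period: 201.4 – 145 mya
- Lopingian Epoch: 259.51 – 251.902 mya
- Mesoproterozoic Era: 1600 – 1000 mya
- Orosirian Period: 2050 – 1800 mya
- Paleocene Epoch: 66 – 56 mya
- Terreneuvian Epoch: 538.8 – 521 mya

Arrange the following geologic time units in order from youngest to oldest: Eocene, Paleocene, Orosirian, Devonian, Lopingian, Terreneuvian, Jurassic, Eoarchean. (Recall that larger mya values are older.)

The oldest of these is Eoarchean (starts 4031 Ma) and the youngest is Eocene (ends 33.9 Ma).
In between, by decreasing start age: Orosirian (2050), Terreneuvian (538.8), Devonian (419.2), Lopingian (259.51), Jurassic (201.4), Paleocene (66).
Listing youngest first means reversing that sequence.

Eocene, Paleocene, Jurassic, Lopingian, Devonian, Terreneuvian, Orosirian, Eoarchean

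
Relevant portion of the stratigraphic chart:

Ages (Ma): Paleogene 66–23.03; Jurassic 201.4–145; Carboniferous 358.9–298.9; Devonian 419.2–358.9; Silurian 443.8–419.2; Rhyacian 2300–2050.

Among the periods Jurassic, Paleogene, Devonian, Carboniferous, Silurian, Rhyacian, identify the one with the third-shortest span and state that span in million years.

Jurassic, 56.4 million years

Start − end for each: Jurassic 201.4 − 145 = 56.4; Paleogene 66 − 23.03 = 42.97; Devonian 419.2 − 358.9 = 60.3; Carboniferous 358.9 − 298.9 = 60; Silurian 443.8 − 419.2 = 24.6; Rhyacian 2300 − 2050 = 250.
Ranking these from shortest: Silurian < Paleogene < Jurassic < Carboniferous < Devonian < Rhyacian.
Position 3 in that ranking is Jurassic, which lasted 56.4 Myr.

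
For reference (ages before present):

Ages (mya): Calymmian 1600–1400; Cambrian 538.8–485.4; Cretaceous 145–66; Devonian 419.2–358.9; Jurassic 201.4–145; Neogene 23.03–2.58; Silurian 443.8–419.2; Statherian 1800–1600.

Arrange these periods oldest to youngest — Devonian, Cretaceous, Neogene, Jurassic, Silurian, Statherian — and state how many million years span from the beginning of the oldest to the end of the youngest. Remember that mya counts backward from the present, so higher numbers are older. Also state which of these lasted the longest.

Statherian → Silurian → Devonian → Jurassic → Cretaceous → Neogene; total span 1797.42 Myr; longest is Statherian

From the excerpt: Devonian 419.2–358.9; Cretaceous 145–66; Neogene 23.03–2.58; Jurassic 201.4–145; Silurian 443.8–419.2; Statherian 1800–1600 (Ma).
Larger Ma is earlier, so the oldest is Statherian and the youngest is Neogene; oldest to youngest: Statherian, Silurian, Devonian, Jurassic, Cretaceous, Neogene.
Oldest start 1800 minus youngest end 2.58 gives 1797.42 Myr overall.
Individual lengths (start − end): Silurian 24.6; Jurassic 56.4; Devonian 60.3; Statherian 200; Cretaceous 79; Neogene 20.45. The largest is Statherian at 200 Myr.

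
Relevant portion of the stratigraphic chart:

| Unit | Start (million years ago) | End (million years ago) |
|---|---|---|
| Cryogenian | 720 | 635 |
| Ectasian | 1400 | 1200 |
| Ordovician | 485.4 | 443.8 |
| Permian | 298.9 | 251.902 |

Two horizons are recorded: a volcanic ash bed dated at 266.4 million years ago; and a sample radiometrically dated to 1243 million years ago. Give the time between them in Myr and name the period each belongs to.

Elapsed time: 1243 − 266.4 = 976.6 Myr.
266.4 Ma lies within 298.9–251.902 Ma: Permian.
1243 Ma lies within 1400–1200 Ma: Ectasian.

976.6 million years apart; the first in the Permian, the second in the Ectasian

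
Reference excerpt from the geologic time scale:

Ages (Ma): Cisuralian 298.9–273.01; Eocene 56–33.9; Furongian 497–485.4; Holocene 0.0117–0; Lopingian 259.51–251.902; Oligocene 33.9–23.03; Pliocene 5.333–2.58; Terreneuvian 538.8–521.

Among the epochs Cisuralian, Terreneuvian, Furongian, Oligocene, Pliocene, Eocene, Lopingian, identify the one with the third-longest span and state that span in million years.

Terreneuvian, 17.8 million years

Start − end for each: Cisuralian 298.9 − 273.01 = 25.89; Terreneuvian 538.8 − 521 = 17.8; Furongian 497 − 485.4 = 11.6; Oligocene 33.9 − 23.03 = 10.87; Pliocene 5.333 − 2.58 = 2.753; Eocene 56 − 33.9 = 22.1; Lopingian 259.51 − 251.902 = 7.608.
Ranking these from longest: Cisuralian > Eocene > Terreneuvian > Furongian > Oligocene > Lopingian > Pliocene.
Position 3 in that ranking is Terreneuvian, which lasted 17.8 Myr.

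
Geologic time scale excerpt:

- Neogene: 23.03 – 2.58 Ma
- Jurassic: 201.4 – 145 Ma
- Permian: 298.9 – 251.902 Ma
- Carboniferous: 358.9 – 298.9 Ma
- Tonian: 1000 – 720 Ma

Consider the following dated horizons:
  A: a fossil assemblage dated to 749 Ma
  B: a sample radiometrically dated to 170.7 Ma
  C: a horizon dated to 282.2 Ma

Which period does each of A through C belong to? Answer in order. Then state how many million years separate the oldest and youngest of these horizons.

Match each age against the start–end ranges in the excerpt: A = 749 Ma → Tonian (1000–720); B = 170.7 Ma → Jurassic (201.4–145); C = 282.2 Ma → Permian (298.9–251.902).
The largest age is 749 Ma and the smallest is 170.7 Ma; their difference is 578.3 Myr.

A — Tonian; B — Jurassic; C — Permian; span 578.3 million years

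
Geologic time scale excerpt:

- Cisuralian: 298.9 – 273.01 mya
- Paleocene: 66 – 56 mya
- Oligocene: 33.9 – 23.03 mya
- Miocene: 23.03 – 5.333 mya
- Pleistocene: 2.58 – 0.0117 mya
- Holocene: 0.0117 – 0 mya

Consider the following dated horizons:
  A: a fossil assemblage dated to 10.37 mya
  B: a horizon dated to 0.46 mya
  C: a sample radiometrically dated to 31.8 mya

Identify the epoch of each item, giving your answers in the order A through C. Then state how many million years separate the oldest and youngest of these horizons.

A — Miocene; B — Pleistocene; C — Oligocene; span 31.34 million years

A: 10.37 Ma lies in 23.03–5.333 Ma, so Miocene.
B: 0.46 Ma lies in 2.58–0.0117 Ma, so Pleistocene.
C: 31.8 Ma lies in 33.9–23.03 Ma, so Oligocene.
Oldest = 31.8 Ma, youngest = 0.46 Ma → span 31.34 Myr.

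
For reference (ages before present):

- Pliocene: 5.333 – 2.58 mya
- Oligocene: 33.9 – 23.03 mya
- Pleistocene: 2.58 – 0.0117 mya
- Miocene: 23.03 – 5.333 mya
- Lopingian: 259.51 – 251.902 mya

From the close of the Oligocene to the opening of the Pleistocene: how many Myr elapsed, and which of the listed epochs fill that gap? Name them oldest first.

End of Oligocene = 23.03 Ma; start of Pleistocene = 2.58 Ma.
Gap = 23.03 − 2.58 = 20.45 Myr.
Epochs wholly inside 23.03–2.58 Ma: Miocene (23.03–5.333), Pliocene (5.333–2.58).

20.45 million years; Miocene, Pliocene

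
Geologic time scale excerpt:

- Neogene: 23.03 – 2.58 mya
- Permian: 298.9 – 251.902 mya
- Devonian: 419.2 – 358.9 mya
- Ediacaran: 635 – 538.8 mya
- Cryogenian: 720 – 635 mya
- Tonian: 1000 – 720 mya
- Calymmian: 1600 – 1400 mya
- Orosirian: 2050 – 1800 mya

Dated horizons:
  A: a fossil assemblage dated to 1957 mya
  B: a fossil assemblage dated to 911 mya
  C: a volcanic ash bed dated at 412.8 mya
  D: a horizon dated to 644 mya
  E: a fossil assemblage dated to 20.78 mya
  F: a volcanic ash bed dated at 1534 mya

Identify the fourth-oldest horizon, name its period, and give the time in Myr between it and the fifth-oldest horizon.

Larger Ma means older, so oldest first: A 1957 > F 1534 > B 911 > D 644 > C 412.8 > E 20.78.
Counting 4 along gives D (644 Ma); the excerpt puts that inside the Cryogenian, 720–635 Ma.
Next in line is C (412.8 Ma), and 644 − 412.8 = 231.2 Myr.

D, in the Cryogenian; 231.2 million years to C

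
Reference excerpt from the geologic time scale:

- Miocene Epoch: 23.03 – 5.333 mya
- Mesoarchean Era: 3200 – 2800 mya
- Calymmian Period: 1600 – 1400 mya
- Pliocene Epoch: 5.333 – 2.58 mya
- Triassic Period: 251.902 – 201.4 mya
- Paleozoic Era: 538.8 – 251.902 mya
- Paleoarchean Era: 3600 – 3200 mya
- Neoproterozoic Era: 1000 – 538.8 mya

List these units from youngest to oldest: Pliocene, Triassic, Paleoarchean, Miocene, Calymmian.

The oldest of these is Paleoarchean (starts 3600 Ma) and the youngest is Pliocene (ends 2.58 Ma).
In between, by decreasing start age: Calymmian (1600), Triassic (251.902), Miocene (23.03).
Listing youngest first means reversing that sequence.

Pliocene, Miocene, Triassic, Calymmian, Paleoarchean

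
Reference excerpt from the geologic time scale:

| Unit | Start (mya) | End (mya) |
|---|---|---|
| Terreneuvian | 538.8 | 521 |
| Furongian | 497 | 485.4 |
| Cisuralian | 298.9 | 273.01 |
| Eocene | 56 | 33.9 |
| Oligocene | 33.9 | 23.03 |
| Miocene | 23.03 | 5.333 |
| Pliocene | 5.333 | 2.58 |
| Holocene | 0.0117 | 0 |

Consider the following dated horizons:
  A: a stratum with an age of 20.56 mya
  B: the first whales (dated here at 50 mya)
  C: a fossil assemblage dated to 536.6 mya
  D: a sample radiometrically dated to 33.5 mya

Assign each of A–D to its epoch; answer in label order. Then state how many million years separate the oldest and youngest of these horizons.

A — Miocene; B — Eocene; C — Terreneuvian; D — Oligocene; span 516.04 million years

A: 20.56 Ma lies in 23.03–5.333 Ma, so Miocene.
B: 50 Ma lies in 56–33.9 Ma, so Eocene.
C: 536.6 Ma lies in 538.8–521 Ma, so Terreneuvian.
D: 33.5 Ma lies in 33.9–23.03 Ma, so Oligocene.
Oldest = 536.6 Ma, youngest = 20.56 Ma → span 516.04 Myr.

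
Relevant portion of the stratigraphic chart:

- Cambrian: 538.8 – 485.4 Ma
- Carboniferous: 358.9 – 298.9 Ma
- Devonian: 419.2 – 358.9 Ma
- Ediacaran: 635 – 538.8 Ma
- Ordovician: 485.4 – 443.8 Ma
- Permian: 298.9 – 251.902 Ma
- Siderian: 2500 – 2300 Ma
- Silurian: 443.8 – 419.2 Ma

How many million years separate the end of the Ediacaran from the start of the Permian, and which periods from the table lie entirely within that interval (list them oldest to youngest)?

The Ediacaran closes at 538.8 Ma and the Permian opens at 298.9 Ma, so the interval is 538.8 − 298.9 = 239.9 Myr.
A period fits inside if it starts at or after 538.8 Ma and ends at or before 298.9 Ma; oldest first that gives Cambrian, Ordovician, Silurian, Devonian, Carboniferous.

239.9 million years; Cambrian, Ordovician, Silurian, Devonian, Carboniferous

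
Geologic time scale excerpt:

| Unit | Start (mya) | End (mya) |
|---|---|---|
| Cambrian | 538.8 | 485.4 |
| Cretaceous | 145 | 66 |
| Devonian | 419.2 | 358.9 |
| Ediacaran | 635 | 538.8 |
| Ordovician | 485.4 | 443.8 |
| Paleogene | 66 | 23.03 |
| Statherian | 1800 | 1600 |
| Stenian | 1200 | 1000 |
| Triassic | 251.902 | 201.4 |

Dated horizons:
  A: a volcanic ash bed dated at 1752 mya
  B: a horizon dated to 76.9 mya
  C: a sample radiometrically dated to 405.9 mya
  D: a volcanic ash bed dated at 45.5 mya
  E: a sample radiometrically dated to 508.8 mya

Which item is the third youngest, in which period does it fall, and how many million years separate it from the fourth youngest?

C, in the Devonian; 102.9 million years to E

Sorted youngest-first by Ma: D (45.5), B (76.9), C (405.9), E (508.8), A (1752).
The third youngest is C at 405.9 Ma, which lies in 419.2–358.9 Ma: the Devonian.
The fourth youngest is E at 508.8 Ma; separation = |405.9 − 508.8| = 102.9 Myr.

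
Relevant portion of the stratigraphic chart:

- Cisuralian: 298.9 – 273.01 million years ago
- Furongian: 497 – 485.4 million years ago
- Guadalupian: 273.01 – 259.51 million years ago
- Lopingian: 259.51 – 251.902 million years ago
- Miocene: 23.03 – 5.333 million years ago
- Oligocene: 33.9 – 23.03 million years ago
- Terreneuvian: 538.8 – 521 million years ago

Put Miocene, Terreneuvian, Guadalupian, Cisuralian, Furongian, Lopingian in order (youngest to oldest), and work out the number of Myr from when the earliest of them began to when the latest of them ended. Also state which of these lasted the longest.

Miocene, Lopingian, Guadalupian, Cisuralian, Furongian, Terreneuvian; total span 533.467 Myr; longest is Cisuralian

From the excerpt: Miocene 23.03–5.333; Terreneuvian 538.8–521; Guadalupian 273.01–259.51; Cisuralian 298.9–273.01; Furongian 497–485.4; Lopingian 259.51–251.902 (Ma).
Larger Ma is earlier, so the oldest is Terreneuvian and the youngest is Miocene; youngest to oldest: Miocene, Lopingian, Guadalupian, Cisuralian, Furongian, Terreneuvian.
Oldest start 538.8 minus youngest end 5.333 gives 533.467 Myr overall.
Individual lengths (start − end): Miocene 17.697; Lopingian 7.608; Furongian 11.6; Terreneuvian 17.8; Guadalupian 13.5; Cisuralian 25.89. The largest is Cisuralian at 25.89 Myr.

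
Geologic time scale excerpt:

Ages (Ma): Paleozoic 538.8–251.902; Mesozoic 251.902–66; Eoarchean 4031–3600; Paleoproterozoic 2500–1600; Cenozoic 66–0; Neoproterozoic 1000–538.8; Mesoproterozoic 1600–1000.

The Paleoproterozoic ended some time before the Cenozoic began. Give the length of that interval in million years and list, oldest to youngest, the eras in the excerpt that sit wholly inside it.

1534 million years; Mesoproterozoic, Neoproterozoic, Paleozoic, Mesozoic

End of Paleoproterozoic = 1600 Ma; start of Cenozoic = 66 Ma.
Gap = 1600 − 66 = 1534 Myr.
Eras wholly inside 1600–66 Ma: Mesoproterozoic (1600–1000), Neoproterozoic (1000–538.8), Paleozoic (538.8–251.902), Mesozoic (251.902–66).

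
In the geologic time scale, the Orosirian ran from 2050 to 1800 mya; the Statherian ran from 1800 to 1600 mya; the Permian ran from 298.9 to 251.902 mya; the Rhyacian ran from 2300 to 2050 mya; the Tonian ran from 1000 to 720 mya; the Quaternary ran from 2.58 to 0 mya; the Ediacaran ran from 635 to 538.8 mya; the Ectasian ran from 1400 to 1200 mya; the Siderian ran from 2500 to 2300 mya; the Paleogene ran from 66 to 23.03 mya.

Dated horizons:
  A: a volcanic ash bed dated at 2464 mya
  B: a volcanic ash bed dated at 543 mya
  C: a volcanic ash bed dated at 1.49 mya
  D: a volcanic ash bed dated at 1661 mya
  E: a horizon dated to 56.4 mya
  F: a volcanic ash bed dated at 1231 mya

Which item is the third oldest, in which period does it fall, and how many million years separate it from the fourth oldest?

Sorted oldest-first by Ma: A (2464), D (1661), F (1231), B (543), E (56.4), C (1.49).
The third oldest is F at 1231 Ma, which lies in 1400–1200 Ma: the Ectasian.
The fourth oldest is B at 543 Ma; separation = |1231 − 543| = 688 Myr.

F, in the Ectasian; 688 million years to B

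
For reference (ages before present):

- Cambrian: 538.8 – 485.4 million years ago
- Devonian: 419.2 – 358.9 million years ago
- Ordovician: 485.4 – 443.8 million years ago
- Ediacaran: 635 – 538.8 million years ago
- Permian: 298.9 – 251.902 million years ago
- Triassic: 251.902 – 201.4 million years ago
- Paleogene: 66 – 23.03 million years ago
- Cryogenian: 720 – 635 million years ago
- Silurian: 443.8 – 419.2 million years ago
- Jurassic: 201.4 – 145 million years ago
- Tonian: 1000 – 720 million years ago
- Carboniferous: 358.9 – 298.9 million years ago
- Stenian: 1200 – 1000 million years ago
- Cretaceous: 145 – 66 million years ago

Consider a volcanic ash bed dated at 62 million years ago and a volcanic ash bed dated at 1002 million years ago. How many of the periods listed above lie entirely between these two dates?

12

1002 Ma sits inside the Stenian (1200–1000) and 62 Ma inside the Paleogene (66–23.03); neither of those is wholly between the two dates.
The listed periods lying completely between them are Tonian, Cryogenian, Ediacaran, Cambrian, Ordovician, Silurian, Devonian, Carboniferous, Permian, Triassic, Jurassic, Cretaceous — 12 in all.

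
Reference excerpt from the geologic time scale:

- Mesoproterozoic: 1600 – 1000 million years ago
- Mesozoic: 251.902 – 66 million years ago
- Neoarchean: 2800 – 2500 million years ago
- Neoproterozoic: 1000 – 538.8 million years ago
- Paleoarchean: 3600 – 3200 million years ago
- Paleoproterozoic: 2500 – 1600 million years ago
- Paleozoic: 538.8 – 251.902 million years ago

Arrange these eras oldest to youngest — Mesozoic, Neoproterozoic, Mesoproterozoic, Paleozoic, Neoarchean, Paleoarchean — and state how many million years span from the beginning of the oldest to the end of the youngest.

From the excerpt: Mesozoic 251.902–66; Neoproterozoic 1000–538.8; Mesoproterozoic 1600–1000; Paleozoic 538.8–251.902; Neoarchean 2800–2500; Paleoarchean 3600–3200 (Ma).
Larger Ma is earlier, so the oldest is Paleoarchean and the youngest is Mesozoic; oldest to youngest: Paleoarchean, Neoarchean, Mesoproterozoic, Neoproterozoic, Paleozoic, Mesozoic.
Oldest start 3600 minus youngest end 66 gives 3534 Myr overall.

Paleoarchean, Neoarchean, Mesoproterozoic, Neoproterozoic, Paleozoic, Mesozoic; total span 3534 Myr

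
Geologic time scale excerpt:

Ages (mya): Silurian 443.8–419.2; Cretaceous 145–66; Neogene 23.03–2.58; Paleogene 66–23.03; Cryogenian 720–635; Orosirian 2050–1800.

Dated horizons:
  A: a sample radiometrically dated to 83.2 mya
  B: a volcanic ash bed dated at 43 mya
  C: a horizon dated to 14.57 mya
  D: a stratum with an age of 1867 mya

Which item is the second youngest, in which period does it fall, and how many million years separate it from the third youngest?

B, in the Paleogene; 40.2 million years to A

Smaller Ma means younger, so youngest first: C 14.57 < B 43 < A 83.2 < D 1867.
Counting 2 along gives B (43 Ma); the excerpt puts that inside the Paleogene, 66–23.03 Ma.
Next in line is A (83.2 Ma), and 83.2 − 43 = 40.2 Myr.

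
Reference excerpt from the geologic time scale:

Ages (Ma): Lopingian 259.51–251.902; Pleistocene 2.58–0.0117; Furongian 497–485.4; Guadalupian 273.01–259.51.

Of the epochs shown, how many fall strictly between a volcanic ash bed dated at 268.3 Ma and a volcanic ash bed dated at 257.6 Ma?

Checking each listed span, none has both start < 268.3 Ma and end > 257.6 Ma — every epoch straddles one of the two dates or lies outside them — so the count is 0.

0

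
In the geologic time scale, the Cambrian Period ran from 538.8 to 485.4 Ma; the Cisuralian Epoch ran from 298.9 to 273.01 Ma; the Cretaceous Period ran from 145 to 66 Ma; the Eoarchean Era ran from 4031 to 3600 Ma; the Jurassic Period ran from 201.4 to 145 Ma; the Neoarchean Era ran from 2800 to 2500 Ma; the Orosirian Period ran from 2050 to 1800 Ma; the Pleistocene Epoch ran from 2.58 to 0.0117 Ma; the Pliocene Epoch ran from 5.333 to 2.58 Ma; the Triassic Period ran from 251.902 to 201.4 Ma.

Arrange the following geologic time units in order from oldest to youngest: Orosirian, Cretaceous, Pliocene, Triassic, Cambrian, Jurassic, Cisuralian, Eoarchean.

Eoarchean, then Orosirian, then Cambrian, then Cisuralian, then Triassic, then Jurassic, then Cretaceous, then Pliocene

Sorting by start age (descending Ma, since larger Ma = older): Eoarchean start 4031, Orosirian start 2050, Cambrian start 538.8, Cisuralian start 298.9, Triassic start 251.902, Jurassic start 201.4, Cretaceous start 145, Pliocene start 5.333.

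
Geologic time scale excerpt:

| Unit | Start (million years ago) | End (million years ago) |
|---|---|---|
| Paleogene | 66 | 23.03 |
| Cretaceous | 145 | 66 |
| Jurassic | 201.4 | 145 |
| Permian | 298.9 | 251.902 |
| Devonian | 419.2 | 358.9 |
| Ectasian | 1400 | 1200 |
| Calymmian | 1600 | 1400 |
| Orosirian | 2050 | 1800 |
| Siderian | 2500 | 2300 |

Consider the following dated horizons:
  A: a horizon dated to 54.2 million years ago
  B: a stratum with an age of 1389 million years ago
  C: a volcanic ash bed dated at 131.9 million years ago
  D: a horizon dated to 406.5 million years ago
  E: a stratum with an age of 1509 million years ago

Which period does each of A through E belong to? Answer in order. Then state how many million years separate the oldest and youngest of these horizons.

Match each age against the start–end ranges in the excerpt: A = 54.2 Ma → Paleogene (66–23.03); B = 1389 Ma → Ectasian (1400–1200); C = 131.9 Ma → Cretaceous (145–66); D = 406.5 Ma → Devonian (419.2–358.9); E = 1509 Ma → Calymmian (1600–1400).
The largest age is 1509 Ma and the smallest is 54.2 Ma; their difference is 1454.8 Myr.

A — Paleogene; B — Ectasian; C — Cretaceous; D — Devonian; E — Calymmian; span 1454.8 million years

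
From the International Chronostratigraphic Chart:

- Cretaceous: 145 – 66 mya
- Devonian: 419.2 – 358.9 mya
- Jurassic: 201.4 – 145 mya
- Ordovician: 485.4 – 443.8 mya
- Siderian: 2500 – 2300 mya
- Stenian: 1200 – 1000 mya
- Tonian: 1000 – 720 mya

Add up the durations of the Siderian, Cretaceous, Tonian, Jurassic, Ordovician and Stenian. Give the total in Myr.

857 million years

Duration is start − end for each: (2500 − 2300) + (145 − 66) + (1000 − 720) + (201.4 − 145) + (485.4 − 443.8) + (1200 − 1000).
That is 200 + 79 + 280 + 56.4 + 41.6 + 200, which totals 857 million years.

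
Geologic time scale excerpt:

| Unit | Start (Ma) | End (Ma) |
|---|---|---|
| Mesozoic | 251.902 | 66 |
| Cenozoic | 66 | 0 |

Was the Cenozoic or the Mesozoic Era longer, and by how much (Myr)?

Mesozoic, by 119.902 million years

Cenozoic: 66 − 0 = 66 Myr.
Mesozoic: 251.902 − 66 = 185.902 Myr.
Difference: 185.902 − 66 = 119.902 Myr, so the Mesozoic was longer.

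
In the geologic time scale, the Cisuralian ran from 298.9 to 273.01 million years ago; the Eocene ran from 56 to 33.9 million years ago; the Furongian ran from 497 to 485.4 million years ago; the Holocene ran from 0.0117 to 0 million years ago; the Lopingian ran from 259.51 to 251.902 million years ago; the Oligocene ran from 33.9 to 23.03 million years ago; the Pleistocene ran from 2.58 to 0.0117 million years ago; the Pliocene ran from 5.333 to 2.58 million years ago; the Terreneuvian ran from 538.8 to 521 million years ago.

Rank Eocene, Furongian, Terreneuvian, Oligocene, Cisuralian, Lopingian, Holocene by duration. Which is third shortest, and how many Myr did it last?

Durations: Eocene 22.1; Furongian 11.6; Terreneuvian 17.8; Oligocene 10.87; Cisuralian 25.89; Lopingian 7.608; Holocene 0.0117 Myr.
Sorted shortest-first: Holocene (0.0117), Lopingian (7.608), Oligocene (10.87), Furongian (11.6), Terreneuvian (17.8), Eocene (22.1), Cisuralian (25.89).
The third shortest is Oligocene at 10.87 Myr.

Oligocene, 10.87 million years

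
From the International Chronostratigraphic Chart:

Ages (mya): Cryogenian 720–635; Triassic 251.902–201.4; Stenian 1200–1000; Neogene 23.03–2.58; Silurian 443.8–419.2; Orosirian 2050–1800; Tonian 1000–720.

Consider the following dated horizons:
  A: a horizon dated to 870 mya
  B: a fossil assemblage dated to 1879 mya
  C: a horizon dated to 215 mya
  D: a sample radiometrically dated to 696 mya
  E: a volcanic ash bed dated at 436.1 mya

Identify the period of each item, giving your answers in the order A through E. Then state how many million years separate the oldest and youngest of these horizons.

A — Tonian; B — Orosirian; C — Triassic; D — Cryogenian; E — Silurian; span 1664 million years

Match each age against the start–end ranges in the excerpt: A = 870 Ma → Tonian (1000–720); B = 1879 Ma → Orosirian (2050–1800); C = 215 Ma → Triassic (251.902–201.4); D = 696 Ma → Cryogenian (720–635); E = 436.1 Ma → Silurian (443.8–419.2).
The largest age is 1879 Ma and the smallest is 215 Ma; their difference is 1664 Myr.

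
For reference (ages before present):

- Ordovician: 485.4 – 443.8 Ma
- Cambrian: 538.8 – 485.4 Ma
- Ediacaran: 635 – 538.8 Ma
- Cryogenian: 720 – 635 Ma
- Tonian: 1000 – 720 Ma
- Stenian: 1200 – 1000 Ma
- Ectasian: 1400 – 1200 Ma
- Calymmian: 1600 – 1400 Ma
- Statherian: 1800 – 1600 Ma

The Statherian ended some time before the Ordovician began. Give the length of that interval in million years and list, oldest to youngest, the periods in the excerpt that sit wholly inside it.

1114.6 million years; Calymmian, Ectasian, Stenian, Tonian, Cryogenian, Ediacaran, Cambrian

End of Statherian = 1600 Ma; start of Ordovician = 485.4 Ma.
Gap = 1600 − 485.4 = 1114.6 Myr.
Periods wholly inside 1600–485.4 Ma: Calymmian (1600–1400), Ectasian (1400–1200), Stenian (1200–1000), Tonian (1000–720), Cryogenian (720–635), Ediacaran (635–538.8), Cambrian (538.8–485.4).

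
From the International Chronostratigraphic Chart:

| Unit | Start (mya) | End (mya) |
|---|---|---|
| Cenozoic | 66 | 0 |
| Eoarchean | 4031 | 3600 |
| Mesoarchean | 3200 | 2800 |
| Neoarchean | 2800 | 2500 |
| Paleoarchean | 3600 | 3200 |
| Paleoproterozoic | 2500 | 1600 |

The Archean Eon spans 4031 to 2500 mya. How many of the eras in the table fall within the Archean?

Eras inside 4031–2500 Ma: Eoarchean, Paleoarchean, Mesoarchean, Neoarchean — 4 in total.

4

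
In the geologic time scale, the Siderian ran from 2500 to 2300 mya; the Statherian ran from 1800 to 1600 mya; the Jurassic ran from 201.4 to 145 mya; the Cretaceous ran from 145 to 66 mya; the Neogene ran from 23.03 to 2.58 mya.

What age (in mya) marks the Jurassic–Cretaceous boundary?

145 mya

The Jurassic ends and the Cretaceous begins at 145 mya.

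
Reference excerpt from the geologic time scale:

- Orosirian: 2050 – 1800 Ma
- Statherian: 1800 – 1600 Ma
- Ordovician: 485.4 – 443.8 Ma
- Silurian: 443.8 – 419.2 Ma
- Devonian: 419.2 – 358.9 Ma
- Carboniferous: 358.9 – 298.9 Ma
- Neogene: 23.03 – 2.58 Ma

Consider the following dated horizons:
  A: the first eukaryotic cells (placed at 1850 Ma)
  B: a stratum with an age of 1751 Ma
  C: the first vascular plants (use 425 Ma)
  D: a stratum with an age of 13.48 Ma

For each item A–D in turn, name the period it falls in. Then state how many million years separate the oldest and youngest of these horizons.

Match each age against the start–end ranges in the excerpt: A = 1850 Ma → Orosirian (2050–1800); B = 1751 Ma → Statherian (1800–1600); C = 425 Ma → Silurian (443.8–419.2); D = 13.48 Ma → Neogene (23.03–2.58).
The largest age is 1850 Ma and the smallest is 13.48 Ma; their difference is 1836.52 Myr.

A — Orosirian; B — Statherian; C — Silurian; D — Neogene; span 1836.52 million years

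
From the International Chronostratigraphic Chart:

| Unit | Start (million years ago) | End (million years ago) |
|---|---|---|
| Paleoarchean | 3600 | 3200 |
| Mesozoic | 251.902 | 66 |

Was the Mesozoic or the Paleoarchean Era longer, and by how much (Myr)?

Mesozoic: 251.902 − 66 = 185.902 Myr.
Paleoarchean: 3600 − 3200 = 400 Myr.
Difference: 400 − 185.902 = 214.098 Myr, so the Paleoarchean was longer.

Paleoarchean, by 214.098 million years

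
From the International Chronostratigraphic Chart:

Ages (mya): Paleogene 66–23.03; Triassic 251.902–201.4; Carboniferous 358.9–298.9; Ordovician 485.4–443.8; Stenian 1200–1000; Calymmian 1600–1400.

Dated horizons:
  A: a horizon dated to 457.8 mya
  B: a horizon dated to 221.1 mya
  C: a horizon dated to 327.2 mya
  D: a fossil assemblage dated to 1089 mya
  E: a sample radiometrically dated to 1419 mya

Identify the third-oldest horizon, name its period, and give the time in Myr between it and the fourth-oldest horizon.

A, in the Ordovician; 130.6 million years to C

Larger Ma means older, so oldest first: E 1419 > D 1089 > A 457.8 > C 327.2 > B 221.1.
Counting 3 along gives A (457.8 Ma); the excerpt puts that inside the Ordovician, 485.4–443.8 Ma.
Next in line is C (327.2 Ma), and 457.8 − 327.2 = 130.6 Myr.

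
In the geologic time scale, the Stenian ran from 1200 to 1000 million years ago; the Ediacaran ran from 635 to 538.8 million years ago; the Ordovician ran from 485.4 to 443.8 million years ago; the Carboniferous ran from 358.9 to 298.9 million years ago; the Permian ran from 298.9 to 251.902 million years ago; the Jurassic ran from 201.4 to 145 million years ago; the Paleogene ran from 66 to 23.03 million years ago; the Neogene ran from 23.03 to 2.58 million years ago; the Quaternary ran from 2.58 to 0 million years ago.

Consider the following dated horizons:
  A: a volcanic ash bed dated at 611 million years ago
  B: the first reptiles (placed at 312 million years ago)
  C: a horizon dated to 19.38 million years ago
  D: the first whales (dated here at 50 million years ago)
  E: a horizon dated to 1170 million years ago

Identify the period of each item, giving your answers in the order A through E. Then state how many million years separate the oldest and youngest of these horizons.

A: 611 Ma lies in 635–538.8 Ma, so Ediacaran.
B: 312 Ma lies in 358.9–298.9 Ma, so Carboniferous.
C: 19.38 Ma lies in 23.03–2.58 Ma, so Neogene.
D: 50 Ma lies in 66–23.03 Ma, so Paleogene.
E: 1170 Ma lies in 1200–1000 Ma, so Stenian.
Oldest = 1170 Ma, youngest = 19.38 Ma → span 1150.62 Myr.

A — Ediacaran; B — Carboniferous; C — Neogene; D — Paleogene; E — Stenian; span 1150.62 million years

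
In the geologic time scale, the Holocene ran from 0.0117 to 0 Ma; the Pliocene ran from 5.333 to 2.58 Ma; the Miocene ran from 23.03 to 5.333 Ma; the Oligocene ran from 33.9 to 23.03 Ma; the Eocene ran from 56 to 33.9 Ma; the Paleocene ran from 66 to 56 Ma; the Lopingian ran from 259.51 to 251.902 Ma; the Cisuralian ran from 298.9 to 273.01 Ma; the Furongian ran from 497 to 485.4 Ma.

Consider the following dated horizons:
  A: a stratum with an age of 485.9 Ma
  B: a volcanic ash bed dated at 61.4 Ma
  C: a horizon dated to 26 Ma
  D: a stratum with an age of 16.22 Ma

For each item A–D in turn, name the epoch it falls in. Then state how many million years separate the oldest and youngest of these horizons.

Match each age against the start–end ranges in the excerpt: A = 485.9 Ma → Furongian (497–485.4); B = 61.4 Ma → Paleocene (66–56); C = 26 Ma → Oligocene (33.9–23.03); D = 16.22 Ma → Miocene (23.03–5.333).
The largest age is 485.9 Ma and the smallest is 16.22 Ma; their difference is 469.68 Myr.

A — Furongian; B — Paleocene; C — Oligocene; D — Miocene; span 469.68 million years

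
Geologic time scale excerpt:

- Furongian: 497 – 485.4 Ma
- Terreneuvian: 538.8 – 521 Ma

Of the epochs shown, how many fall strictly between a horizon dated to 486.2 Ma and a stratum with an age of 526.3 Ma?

0

The older date is 526.3 Ma and the younger is 486.2 Ma.
No epoch both begins after 526.3 Ma and ends before 486.2 Ma, so the count is 0.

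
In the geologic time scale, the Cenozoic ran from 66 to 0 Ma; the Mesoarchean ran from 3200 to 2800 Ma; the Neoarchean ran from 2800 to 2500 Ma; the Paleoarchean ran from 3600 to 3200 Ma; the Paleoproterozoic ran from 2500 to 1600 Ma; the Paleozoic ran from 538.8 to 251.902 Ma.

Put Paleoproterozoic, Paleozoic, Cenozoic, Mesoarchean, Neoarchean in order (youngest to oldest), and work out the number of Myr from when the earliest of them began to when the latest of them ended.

Start ages (Ma): Mesoarchean 3200, Neoarchean 2800, Paleoproterozoic 2500, Paleozoic 538.8, Cenozoic 66.
Ordered youngest to oldest: Cenozoic, Paleozoic, Paleoproterozoic, Neoarchean, Mesoarchean.
Span = 3200 − 0 = 3200 Myr.

Cenozoic → Paleozoic → Paleoproterozoic → Neoarchean → Mesoarchean; total span 3200 Myr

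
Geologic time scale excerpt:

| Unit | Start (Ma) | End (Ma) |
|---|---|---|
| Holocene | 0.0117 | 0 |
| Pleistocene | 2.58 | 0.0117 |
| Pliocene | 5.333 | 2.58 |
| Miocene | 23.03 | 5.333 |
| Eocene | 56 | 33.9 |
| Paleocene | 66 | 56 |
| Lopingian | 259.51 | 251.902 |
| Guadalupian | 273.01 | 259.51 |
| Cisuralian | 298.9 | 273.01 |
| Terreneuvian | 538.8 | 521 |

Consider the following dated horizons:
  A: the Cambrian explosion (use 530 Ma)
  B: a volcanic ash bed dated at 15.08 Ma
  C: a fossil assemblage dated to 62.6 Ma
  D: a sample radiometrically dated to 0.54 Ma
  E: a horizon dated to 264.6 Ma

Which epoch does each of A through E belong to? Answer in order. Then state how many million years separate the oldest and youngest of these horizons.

A — Terreneuvian; B — Miocene; C — Paleocene; D — Pleistocene; E — Guadalupian; span 529.46 million years

A: 530 Ma lies in 538.8–521 Ma, so Terreneuvian.
B: 15.08 Ma lies in 23.03–5.333 Ma, so Miocene.
C: 62.6 Ma lies in 66–56 Ma, so Paleocene.
D: 0.54 Ma lies in 2.58–0.0117 Ma, so Pleistocene.
E: 264.6 Ma lies in 273.01–259.51 Ma, so Guadalupian.
Oldest = 530 Ma, youngest = 0.54 Ma → span 529.46 Myr.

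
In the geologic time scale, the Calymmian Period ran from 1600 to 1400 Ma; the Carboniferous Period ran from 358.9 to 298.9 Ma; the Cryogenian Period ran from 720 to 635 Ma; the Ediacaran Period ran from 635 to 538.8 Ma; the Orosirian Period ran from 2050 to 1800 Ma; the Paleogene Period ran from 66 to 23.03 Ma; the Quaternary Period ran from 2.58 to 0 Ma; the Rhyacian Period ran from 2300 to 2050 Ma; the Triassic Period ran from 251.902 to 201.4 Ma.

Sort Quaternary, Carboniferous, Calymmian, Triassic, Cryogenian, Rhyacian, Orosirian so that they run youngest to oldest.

Read off each span (Ma): Quaternary 2.58–0; Carboniferous 358.9–298.9; Calymmian 1600–1400; Triassic 251.902–201.4; Cryogenian 720–635; Rhyacian 2300–2050; Orosirian 2050–1800.
Larger Ma is older, so oldest→youngest is Rhyacian, Orosirian, Calymmian, Cryogenian, Carboniferous, Triassic, Quaternary; reverse it for youngest→oldest.

Quaternary, Triassic, Carboniferous, Cryogenian, Calymmian, Orosirian, Rhyacian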